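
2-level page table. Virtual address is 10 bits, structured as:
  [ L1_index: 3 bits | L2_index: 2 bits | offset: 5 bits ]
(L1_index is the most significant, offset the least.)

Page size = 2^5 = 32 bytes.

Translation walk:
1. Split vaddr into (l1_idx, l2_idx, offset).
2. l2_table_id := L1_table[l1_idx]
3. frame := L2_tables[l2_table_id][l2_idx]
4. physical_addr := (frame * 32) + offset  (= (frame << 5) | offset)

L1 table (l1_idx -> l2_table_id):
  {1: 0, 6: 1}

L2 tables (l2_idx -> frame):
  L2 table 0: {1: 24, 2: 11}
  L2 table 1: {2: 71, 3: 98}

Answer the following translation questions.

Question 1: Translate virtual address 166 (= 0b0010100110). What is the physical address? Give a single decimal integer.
Answer: 774

Derivation:
vaddr = 166 = 0b0010100110
Split: l1_idx=1, l2_idx=1, offset=6
L1[1] = 0
L2[0][1] = 24
paddr = 24 * 32 + 6 = 774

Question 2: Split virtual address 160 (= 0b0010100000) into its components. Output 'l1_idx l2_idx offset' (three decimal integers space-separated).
Answer: 1 1 0

Derivation:
vaddr = 160 = 0b0010100000
  top 3 bits -> l1_idx = 1
  next 2 bits -> l2_idx = 1
  bottom 5 bits -> offset = 0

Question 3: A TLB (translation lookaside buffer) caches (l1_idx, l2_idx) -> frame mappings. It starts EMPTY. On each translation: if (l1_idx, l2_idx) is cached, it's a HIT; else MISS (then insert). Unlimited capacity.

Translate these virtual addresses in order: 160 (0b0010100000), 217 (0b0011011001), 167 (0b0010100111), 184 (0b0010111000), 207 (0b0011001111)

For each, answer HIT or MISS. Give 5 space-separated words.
vaddr=160: (1,1) not in TLB -> MISS, insert
vaddr=217: (1,2) not in TLB -> MISS, insert
vaddr=167: (1,1) in TLB -> HIT
vaddr=184: (1,1) in TLB -> HIT
vaddr=207: (1,2) in TLB -> HIT

Answer: MISS MISS HIT HIT HIT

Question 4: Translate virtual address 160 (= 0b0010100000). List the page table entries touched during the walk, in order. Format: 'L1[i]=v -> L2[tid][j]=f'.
Answer: L1[1]=0 -> L2[0][1]=24

Derivation:
vaddr = 160 = 0b0010100000
Split: l1_idx=1, l2_idx=1, offset=0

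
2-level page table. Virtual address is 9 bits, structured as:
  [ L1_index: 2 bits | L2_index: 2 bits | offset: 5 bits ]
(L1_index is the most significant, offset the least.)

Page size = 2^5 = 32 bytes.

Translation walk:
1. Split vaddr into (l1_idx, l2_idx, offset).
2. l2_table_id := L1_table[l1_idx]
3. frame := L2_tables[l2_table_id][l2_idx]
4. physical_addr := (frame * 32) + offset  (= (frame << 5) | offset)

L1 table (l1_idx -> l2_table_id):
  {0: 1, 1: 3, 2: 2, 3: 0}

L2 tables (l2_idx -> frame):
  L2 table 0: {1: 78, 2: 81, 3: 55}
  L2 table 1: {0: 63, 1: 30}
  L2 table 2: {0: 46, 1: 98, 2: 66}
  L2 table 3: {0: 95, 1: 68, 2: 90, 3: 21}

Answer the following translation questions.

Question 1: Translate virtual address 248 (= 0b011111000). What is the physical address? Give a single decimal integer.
Answer: 696

Derivation:
vaddr = 248 = 0b011111000
Split: l1_idx=1, l2_idx=3, offset=24
L1[1] = 3
L2[3][3] = 21
paddr = 21 * 32 + 24 = 696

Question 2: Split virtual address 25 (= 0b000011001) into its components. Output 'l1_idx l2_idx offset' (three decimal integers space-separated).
vaddr = 25 = 0b000011001
  top 2 bits -> l1_idx = 0
  next 2 bits -> l2_idx = 0
  bottom 5 bits -> offset = 25

Answer: 0 0 25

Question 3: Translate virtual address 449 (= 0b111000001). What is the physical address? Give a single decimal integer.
Answer: 2593

Derivation:
vaddr = 449 = 0b111000001
Split: l1_idx=3, l2_idx=2, offset=1
L1[3] = 0
L2[0][2] = 81
paddr = 81 * 32 + 1 = 2593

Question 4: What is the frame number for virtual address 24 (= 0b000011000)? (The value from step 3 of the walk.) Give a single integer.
Answer: 63

Derivation:
vaddr = 24: l1_idx=0, l2_idx=0
L1[0] = 1; L2[1][0] = 63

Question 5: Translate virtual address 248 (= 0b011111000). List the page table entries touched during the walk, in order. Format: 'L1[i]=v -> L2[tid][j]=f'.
vaddr = 248 = 0b011111000
Split: l1_idx=1, l2_idx=3, offset=24

Answer: L1[1]=3 -> L2[3][3]=21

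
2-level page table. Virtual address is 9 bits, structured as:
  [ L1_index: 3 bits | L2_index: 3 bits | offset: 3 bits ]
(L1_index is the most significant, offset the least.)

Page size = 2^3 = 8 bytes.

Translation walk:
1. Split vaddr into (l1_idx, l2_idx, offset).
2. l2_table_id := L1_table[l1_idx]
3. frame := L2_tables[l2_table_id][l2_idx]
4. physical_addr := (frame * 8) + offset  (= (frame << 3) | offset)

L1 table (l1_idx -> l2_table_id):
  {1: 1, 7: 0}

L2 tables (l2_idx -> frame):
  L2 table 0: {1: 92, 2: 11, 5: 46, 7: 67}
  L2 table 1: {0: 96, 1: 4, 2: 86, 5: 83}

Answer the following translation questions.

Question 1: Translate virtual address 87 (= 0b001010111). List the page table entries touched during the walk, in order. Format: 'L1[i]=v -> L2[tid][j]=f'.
vaddr = 87 = 0b001010111
Split: l1_idx=1, l2_idx=2, offset=7

Answer: L1[1]=1 -> L2[1][2]=86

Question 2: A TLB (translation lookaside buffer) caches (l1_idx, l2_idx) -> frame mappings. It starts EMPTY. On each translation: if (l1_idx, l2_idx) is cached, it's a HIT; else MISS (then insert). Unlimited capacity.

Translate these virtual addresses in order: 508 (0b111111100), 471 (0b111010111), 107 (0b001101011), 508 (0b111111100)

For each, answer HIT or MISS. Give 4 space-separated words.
Answer: MISS MISS MISS HIT

Derivation:
vaddr=508: (7,7) not in TLB -> MISS, insert
vaddr=471: (7,2) not in TLB -> MISS, insert
vaddr=107: (1,5) not in TLB -> MISS, insert
vaddr=508: (7,7) in TLB -> HIT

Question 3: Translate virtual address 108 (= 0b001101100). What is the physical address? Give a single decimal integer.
Answer: 668

Derivation:
vaddr = 108 = 0b001101100
Split: l1_idx=1, l2_idx=5, offset=4
L1[1] = 1
L2[1][5] = 83
paddr = 83 * 8 + 4 = 668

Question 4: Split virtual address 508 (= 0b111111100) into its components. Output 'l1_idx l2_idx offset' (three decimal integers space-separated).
Answer: 7 7 4

Derivation:
vaddr = 508 = 0b111111100
  top 3 bits -> l1_idx = 7
  next 3 bits -> l2_idx = 7
  bottom 3 bits -> offset = 4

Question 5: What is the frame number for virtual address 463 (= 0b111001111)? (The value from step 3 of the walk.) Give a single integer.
vaddr = 463: l1_idx=7, l2_idx=1
L1[7] = 0; L2[0][1] = 92

Answer: 92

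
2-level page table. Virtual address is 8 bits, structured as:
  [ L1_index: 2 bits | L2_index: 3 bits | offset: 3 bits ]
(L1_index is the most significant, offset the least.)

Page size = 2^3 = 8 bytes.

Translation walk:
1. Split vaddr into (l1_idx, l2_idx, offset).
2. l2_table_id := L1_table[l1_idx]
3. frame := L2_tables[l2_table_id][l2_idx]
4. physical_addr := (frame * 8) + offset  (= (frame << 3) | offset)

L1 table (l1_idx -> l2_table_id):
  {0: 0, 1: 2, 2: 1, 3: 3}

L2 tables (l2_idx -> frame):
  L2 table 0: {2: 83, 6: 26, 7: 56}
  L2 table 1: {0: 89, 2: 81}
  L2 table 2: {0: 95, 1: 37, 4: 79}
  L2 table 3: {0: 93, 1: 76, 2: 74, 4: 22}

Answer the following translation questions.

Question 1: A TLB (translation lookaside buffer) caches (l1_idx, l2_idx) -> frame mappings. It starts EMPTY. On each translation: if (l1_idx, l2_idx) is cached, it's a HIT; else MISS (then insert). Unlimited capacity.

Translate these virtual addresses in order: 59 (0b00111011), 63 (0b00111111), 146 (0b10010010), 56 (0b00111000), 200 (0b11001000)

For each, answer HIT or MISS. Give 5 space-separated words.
vaddr=59: (0,7) not in TLB -> MISS, insert
vaddr=63: (0,7) in TLB -> HIT
vaddr=146: (2,2) not in TLB -> MISS, insert
vaddr=56: (0,7) in TLB -> HIT
vaddr=200: (3,1) not in TLB -> MISS, insert

Answer: MISS HIT MISS HIT MISS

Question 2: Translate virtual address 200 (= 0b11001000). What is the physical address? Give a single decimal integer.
Answer: 608

Derivation:
vaddr = 200 = 0b11001000
Split: l1_idx=3, l2_idx=1, offset=0
L1[3] = 3
L2[3][1] = 76
paddr = 76 * 8 + 0 = 608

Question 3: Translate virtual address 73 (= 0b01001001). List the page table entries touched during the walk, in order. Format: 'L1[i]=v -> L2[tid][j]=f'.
Answer: L1[1]=2 -> L2[2][1]=37

Derivation:
vaddr = 73 = 0b01001001
Split: l1_idx=1, l2_idx=1, offset=1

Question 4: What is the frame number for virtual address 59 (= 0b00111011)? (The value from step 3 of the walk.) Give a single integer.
vaddr = 59: l1_idx=0, l2_idx=7
L1[0] = 0; L2[0][7] = 56

Answer: 56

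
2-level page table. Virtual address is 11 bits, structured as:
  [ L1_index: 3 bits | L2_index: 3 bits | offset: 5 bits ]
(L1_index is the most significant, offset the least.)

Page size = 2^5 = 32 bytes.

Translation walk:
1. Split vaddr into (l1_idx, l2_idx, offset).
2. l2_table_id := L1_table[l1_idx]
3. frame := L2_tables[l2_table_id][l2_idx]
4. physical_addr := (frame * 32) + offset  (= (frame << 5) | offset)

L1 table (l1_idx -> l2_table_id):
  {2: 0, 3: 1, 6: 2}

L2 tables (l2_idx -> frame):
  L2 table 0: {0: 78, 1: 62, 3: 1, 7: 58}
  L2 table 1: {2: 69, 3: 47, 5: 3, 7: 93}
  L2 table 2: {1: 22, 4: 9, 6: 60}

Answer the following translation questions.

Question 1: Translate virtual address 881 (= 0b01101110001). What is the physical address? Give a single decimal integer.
Answer: 1521

Derivation:
vaddr = 881 = 0b01101110001
Split: l1_idx=3, l2_idx=3, offset=17
L1[3] = 1
L2[1][3] = 47
paddr = 47 * 32 + 17 = 1521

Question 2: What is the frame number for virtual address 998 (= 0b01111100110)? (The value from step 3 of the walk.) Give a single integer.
Answer: 93

Derivation:
vaddr = 998: l1_idx=3, l2_idx=7
L1[3] = 1; L2[1][7] = 93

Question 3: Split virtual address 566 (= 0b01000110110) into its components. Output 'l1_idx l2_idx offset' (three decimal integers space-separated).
vaddr = 566 = 0b01000110110
  top 3 bits -> l1_idx = 2
  next 3 bits -> l2_idx = 1
  bottom 5 bits -> offset = 22

Answer: 2 1 22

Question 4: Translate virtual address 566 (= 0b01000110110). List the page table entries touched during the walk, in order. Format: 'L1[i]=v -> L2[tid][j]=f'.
vaddr = 566 = 0b01000110110
Split: l1_idx=2, l2_idx=1, offset=22

Answer: L1[2]=0 -> L2[0][1]=62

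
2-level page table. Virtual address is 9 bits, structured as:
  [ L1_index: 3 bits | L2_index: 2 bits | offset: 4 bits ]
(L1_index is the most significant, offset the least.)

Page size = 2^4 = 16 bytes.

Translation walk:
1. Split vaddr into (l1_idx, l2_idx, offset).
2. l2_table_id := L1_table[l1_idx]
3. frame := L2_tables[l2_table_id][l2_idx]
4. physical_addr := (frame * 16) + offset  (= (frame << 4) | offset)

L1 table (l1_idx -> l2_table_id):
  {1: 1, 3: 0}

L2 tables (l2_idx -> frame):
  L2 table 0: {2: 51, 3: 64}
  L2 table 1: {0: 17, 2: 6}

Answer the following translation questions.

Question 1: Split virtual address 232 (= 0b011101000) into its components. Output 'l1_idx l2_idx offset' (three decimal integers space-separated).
Answer: 3 2 8

Derivation:
vaddr = 232 = 0b011101000
  top 3 bits -> l1_idx = 3
  next 2 bits -> l2_idx = 2
  bottom 4 bits -> offset = 8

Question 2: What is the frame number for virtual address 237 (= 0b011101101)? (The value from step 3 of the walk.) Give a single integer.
Answer: 51

Derivation:
vaddr = 237: l1_idx=3, l2_idx=2
L1[3] = 0; L2[0][2] = 51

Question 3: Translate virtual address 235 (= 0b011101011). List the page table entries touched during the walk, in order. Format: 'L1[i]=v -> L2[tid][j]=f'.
vaddr = 235 = 0b011101011
Split: l1_idx=3, l2_idx=2, offset=11

Answer: L1[3]=0 -> L2[0][2]=51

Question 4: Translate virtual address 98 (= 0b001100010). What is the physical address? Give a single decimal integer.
Answer: 98

Derivation:
vaddr = 98 = 0b001100010
Split: l1_idx=1, l2_idx=2, offset=2
L1[1] = 1
L2[1][2] = 6
paddr = 6 * 16 + 2 = 98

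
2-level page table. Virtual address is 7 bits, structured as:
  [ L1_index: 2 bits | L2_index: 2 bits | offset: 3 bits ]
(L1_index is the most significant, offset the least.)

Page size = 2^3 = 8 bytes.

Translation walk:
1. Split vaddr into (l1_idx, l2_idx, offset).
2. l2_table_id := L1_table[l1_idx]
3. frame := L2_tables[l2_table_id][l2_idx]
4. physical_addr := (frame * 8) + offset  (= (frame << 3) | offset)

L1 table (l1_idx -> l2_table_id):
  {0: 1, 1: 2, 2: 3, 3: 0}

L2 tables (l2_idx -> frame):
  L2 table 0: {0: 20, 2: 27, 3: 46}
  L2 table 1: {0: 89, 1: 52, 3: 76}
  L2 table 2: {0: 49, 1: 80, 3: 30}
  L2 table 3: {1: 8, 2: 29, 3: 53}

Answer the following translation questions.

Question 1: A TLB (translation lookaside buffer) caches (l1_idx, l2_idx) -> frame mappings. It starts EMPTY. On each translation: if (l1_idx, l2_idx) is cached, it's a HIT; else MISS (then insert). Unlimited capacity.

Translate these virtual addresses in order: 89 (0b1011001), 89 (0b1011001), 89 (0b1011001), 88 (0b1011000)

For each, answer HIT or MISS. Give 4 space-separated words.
Answer: MISS HIT HIT HIT

Derivation:
vaddr=89: (2,3) not in TLB -> MISS, insert
vaddr=89: (2,3) in TLB -> HIT
vaddr=89: (2,3) in TLB -> HIT
vaddr=88: (2,3) in TLB -> HIT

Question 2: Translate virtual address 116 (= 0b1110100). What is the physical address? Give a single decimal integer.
Answer: 220

Derivation:
vaddr = 116 = 0b1110100
Split: l1_idx=3, l2_idx=2, offset=4
L1[3] = 0
L2[0][2] = 27
paddr = 27 * 8 + 4 = 220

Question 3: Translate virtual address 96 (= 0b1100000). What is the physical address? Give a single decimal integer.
Answer: 160

Derivation:
vaddr = 96 = 0b1100000
Split: l1_idx=3, l2_idx=0, offset=0
L1[3] = 0
L2[0][0] = 20
paddr = 20 * 8 + 0 = 160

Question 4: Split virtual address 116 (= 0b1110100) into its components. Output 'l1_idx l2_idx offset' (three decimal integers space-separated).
vaddr = 116 = 0b1110100
  top 2 bits -> l1_idx = 3
  next 2 bits -> l2_idx = 2
  bottom 3 bits -> offset = 4

Answer: 3 2 4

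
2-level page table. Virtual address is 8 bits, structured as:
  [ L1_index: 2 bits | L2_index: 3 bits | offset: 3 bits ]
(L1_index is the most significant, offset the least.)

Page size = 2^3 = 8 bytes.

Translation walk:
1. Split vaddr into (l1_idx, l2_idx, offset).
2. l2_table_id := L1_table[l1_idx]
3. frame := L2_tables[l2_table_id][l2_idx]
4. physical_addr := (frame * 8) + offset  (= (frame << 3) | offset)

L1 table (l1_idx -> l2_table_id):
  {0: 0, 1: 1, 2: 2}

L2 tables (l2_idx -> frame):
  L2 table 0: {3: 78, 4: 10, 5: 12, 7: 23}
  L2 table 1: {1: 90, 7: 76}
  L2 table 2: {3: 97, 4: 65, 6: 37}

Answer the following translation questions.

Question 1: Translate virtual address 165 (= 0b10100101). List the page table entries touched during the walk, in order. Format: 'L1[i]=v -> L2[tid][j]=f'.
Answer: L1[2]=2 -> L2[2][4]=65

Derivation:
vaddr = 165 = 0b10100101
Split: l1_idx=2, l2_idx=4, offset=5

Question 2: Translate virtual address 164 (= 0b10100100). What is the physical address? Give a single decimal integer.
Answer: 524

Derivation:
vaddr = 164 = 0b10100100
Split: l1_idx=2, l2_idx=4, offset=4
L1[2] = 2
L2[2][4] = 65
paddr = 65 * 8 + 4 = 524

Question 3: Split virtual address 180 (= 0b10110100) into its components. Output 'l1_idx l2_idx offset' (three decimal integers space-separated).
vaddr = 180 = 0b10110100
  top 2 bits -> l1_idx = 2
  next 3 bits -> l2_idx = 6
  bottom 3 bits -> offset = 4

Answer: 2 6 4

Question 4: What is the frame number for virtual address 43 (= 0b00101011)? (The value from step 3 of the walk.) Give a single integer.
Answer: 12

Derivation:
vaddr = 43: l1_idx=0, l2_idx=5
L1[0] = 0; L2[0][5] = 12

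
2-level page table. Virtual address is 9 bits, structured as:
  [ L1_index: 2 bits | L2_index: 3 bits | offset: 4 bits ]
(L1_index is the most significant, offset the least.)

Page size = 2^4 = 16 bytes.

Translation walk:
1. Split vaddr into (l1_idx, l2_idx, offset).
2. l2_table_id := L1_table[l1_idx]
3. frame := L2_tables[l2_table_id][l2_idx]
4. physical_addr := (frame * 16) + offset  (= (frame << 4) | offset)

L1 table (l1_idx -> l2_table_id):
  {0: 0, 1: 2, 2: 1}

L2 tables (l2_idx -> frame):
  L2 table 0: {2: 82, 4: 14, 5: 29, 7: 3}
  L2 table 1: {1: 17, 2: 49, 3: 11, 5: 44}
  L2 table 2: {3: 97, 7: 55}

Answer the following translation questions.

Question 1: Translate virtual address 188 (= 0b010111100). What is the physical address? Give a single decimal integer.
vaddr = 188 = 0b010111100
Split: l1_idx=1, l2_idx=3, offset=12
L1[1] = 2
L2[2][3] = 97
paddr = 97 * 16 + 12 = 1564

Answer: 1564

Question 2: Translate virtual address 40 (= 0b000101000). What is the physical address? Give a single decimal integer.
vaddr = 40 = 0b000101000
Split: l1_idx=0, l2_idx=2, offset=8
L1[0] = 0
L2[0][2] = 82
paddr = 82 * 16 + 8 = 1320

Answer: 1320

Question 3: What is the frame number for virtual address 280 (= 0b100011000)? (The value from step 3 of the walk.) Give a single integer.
vaddr = 280: l1_idx=2, l2_idx=1
L1[2] = 1; L2[1][1] = 17

Answer: 17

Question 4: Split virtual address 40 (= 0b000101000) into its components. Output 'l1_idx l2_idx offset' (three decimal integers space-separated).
Answer: 0 2 8

Derivation:
vaddr = 40 = 0b000101000
  top 2 bits -> l1_idx = 0
  next 3 bits -> l2_idx = 2
  bottom 4 bits -> offset = 8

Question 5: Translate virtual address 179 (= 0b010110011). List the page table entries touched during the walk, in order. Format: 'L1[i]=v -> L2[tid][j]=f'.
Answer: L1[1]=2 -> L2[2][3]=97

Derivation:
vaddr = 179 = 0b010110011
Split: l1_idx=1, l2_idx=3, offset=3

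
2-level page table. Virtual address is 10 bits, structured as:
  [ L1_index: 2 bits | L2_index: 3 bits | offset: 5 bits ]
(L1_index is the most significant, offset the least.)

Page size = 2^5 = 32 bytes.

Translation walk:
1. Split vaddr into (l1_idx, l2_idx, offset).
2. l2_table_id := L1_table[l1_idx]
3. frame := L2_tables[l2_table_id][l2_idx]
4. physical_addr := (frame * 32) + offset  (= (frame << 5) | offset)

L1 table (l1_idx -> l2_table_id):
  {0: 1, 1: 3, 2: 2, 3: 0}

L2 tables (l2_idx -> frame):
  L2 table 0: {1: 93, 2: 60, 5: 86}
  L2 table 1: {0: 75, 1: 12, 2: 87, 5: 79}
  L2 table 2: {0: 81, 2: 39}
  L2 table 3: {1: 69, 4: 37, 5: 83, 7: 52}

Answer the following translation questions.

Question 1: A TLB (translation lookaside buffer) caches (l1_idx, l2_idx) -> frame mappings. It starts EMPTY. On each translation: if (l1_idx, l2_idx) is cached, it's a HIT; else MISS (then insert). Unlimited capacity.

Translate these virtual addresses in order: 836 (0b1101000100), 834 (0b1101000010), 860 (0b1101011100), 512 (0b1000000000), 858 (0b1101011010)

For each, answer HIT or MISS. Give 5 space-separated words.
vaddr=836: (3,2) not in TLB -> MISS, insert
vaddr=834: (3,2) in TLB -> HIT
vaddr=860: (3,2) in TLB -> HIT
vaddr=512: (2,0) not in TLB -> MISS, insert
vaddr=858: (3,2) in TLB -> HIT

Answer: MISS HIT HIT MISS HIT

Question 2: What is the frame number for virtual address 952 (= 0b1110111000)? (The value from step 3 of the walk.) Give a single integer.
vaddr = 952: l1_idx=3, l2_idx=5
L1[3] = 0; L2[0][5] = 86

Answer: 86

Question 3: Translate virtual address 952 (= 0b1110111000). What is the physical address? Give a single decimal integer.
Answer: 2776

Derivation:
vaddr = 952 = 0b1110111000
Split: l1_idx=3, l2_idx=5, offset=24
L1[3] = 0
L2[0][5] = 86
paddr = 86 * 32 + 24 = 2776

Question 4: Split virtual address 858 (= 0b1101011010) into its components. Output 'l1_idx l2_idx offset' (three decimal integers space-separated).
Answer: 3 2 26

Derivation:
vaddr = 858 = 0b1101011010
  top 2 bits -> l1_idx = 3
  next 3 bits -> l2_idx = 2
  bottom 5 bits -> offset = 26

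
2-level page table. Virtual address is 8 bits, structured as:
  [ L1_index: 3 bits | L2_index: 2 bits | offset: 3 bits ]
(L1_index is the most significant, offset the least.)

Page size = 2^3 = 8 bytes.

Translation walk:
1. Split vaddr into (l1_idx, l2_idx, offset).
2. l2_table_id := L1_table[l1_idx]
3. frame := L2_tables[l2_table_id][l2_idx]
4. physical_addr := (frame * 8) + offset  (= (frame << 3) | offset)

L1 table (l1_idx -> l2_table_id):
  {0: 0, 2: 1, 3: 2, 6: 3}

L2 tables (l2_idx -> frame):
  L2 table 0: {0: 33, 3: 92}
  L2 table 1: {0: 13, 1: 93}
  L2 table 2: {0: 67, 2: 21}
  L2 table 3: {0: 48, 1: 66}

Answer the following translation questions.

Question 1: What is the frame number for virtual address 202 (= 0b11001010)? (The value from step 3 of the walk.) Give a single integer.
Answer: 66

Derivation:
vaddr = 202: l1_idx=6, l2_idx=1
L1[6] = 3; L2[3][1] = 66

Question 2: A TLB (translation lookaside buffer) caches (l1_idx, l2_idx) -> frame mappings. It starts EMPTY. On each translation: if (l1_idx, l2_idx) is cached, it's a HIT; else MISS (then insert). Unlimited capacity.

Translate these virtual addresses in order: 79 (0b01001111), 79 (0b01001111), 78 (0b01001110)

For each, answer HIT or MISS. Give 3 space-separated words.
Answer: MISS HIT HIT

Derivation:
vaddr=79: (2,1) not in TLB -> MISS, insert
vaddr=79: (2,1) in TLB -> HIT
vaddr=78: (2,1) in TLB -> HIT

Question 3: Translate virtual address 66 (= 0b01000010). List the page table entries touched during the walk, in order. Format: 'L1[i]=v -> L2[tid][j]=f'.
vaddr = 66 = 0b01000010
Split: l1_idx=2, l2_idx=0, offset=2

Answer: L1[2]=1 -> L2[1][0]=13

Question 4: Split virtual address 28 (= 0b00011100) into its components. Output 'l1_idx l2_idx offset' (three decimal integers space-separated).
Answer: 0 3 4

Derivation:
vaddr = 28 = 0b00011100
  top 3 bits -> l1_idx = 0
  next 2 bits -> l2_idx = 3
  bottom 3 bits -> offset = 4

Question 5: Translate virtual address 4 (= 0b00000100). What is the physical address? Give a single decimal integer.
Answer: 268

Derivation:
vaddr = 4 = 0b00000100
Split: l1_idx=0, l2_idx=0, offset=4
L1[0] = 0
L2[0][0] = 33
paddr = 33 * 8 + 4 = 268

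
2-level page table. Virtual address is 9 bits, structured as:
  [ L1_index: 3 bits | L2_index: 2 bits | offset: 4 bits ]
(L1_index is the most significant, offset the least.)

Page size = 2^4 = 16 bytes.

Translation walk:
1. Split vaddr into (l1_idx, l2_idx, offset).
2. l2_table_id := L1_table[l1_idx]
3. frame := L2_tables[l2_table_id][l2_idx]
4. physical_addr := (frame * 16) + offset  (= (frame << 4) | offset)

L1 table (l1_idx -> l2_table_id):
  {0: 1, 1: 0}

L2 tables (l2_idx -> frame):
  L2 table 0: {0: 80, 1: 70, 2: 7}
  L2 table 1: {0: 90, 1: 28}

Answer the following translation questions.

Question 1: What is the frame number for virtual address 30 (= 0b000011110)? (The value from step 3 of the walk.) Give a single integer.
Answer: 28

Derivation:
vaddr = 30: l1_idx=0, l2_idx=1
L1[0] = 1; L2[1][1] = 28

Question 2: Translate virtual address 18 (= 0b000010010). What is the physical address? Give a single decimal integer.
Answer: 450

Derivation:
vaddr = 18 = 0b000010010
Split: l1_idx=0, l2_idx=1, offset=2
L1[0] = 1
L2[1][1] = 28
paddr = 28 * 16 + 2 = 450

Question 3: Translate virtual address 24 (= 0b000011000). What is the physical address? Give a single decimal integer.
vaddr = 24 = 0b000011000
Split: l1_idx=0, l2_idx=1, offset=8
L1[0] = 1
L2[1][1] = 28
paddr = 28 * 16 + 8 = 456

Answer: 456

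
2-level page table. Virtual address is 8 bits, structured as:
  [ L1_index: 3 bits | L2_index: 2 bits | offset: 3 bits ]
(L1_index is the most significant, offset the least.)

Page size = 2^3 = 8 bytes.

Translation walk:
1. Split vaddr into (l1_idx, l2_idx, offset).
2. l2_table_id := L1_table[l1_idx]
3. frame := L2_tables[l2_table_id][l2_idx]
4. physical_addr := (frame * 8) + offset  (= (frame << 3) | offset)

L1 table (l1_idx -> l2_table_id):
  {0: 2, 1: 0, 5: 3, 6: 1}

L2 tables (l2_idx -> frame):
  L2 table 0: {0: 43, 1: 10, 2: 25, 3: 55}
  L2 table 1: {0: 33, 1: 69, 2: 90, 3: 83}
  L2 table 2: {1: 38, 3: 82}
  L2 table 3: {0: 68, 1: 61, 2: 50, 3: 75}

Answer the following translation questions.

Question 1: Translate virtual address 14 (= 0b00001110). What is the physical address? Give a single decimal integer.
Answer: 310

Derivation:
vaddr = 14 = 0b00001110
Split: l1_idx=0, l2_idx=1, offset=6
L1[0] = 2
L2[2][1] = 38
paddr = 38 * 8 + 6 = 310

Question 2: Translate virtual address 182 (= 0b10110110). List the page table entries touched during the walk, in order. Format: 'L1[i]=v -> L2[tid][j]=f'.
Answer: L1[5]=3 -> L2[3][2]=50

Derivation:
vaddr = 182 = 0b10110110
Split: l1_idx=5, l2_idx=2, offset=6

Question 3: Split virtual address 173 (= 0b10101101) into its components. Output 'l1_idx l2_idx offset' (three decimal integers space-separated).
vaddr = 173 = 0b10101101
  top 3 bits -> l1_idx = 5
  next 2 bits -> l2_idx = 1
  bottom 3 bits -> offset = 5

Answer: 5 1 5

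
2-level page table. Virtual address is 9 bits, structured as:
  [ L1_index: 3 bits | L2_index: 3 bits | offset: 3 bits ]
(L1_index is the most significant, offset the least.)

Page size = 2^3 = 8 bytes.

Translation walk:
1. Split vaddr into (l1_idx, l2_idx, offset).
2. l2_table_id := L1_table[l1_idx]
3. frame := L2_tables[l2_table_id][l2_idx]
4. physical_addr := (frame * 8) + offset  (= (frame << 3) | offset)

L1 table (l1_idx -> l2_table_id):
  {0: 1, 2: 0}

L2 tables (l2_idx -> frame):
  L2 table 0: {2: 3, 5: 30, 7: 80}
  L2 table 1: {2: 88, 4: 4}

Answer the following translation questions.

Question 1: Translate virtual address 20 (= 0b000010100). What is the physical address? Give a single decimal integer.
vaddr = 20 = 0b000010100
Split: l1_idx=0, l2_idx=2, offset=4
L1[0] = 1
L2[1][2] = 88
paddr = 88 * 8 + 4 = 708

Answer: 708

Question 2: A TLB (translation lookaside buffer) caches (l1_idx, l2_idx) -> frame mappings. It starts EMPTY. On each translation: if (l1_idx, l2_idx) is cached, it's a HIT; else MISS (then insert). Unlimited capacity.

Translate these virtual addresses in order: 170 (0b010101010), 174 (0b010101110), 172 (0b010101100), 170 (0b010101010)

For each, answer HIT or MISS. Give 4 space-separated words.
vaddr=170: (2,5) not in TLB -> MISS, insert
vaddr=174: (2,5) in TLB -> HIT
vaddr=172: (2,5) in TLB -> HIT
vaddr=170: (2,5) in TLB -> HIT

Answer: MISS HIT HIT HIT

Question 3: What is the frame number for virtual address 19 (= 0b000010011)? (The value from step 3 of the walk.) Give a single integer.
Answer: 88

Derivation:
vaddr = 19: l1_idx=0, l2_idx=2
L1[0] = 1; L2[1][2] = 88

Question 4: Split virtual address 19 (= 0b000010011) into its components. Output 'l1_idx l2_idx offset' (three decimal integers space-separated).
Answer: 0 2 3

Derivation:
vaddr = 19 = 0b000010011
  top 3 bits -> l1_idx = 0
  next 3 bits -> l2_idx = 2
  bottom 3 bits -> offset = 3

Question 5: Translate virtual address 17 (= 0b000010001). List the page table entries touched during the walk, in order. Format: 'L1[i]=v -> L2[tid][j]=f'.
vaddr = 17 = 0b000010001
Split: l1_idx=0, l2_idx=2, offset=1

Answer: L1[0]=1 -> L2[1][2]=88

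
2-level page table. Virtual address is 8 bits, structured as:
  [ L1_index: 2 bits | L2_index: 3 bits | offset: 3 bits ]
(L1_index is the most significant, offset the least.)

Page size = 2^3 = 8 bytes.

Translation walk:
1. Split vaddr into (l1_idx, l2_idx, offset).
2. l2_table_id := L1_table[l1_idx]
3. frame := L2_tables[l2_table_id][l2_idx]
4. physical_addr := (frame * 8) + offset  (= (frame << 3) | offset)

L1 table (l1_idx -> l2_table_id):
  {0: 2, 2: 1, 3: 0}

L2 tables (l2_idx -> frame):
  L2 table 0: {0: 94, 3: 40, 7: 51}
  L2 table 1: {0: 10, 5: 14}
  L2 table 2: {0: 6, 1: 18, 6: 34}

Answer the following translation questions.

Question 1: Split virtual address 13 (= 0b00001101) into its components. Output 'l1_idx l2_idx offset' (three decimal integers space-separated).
vaddr = 13 = 0b00001101
  top 2 bits -> l1_idx = 0
  next 3 bits -> l2_idx = 1
  bottom 3 bits -> offset = 5

Answer: 0 1 5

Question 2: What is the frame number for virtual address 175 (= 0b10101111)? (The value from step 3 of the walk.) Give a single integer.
Answer: 14

Derivation:
vaddr = 175: l1_idx=2, l2_idx=5
L1[2] = 1; L2[1][5] = 14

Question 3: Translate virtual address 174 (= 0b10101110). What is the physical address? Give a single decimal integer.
vaddr = 174 = 0b10101110
Split: l1_idx=2, l2_idx=5, offset=6
L1[2] = 1
L2[1][5] = 14
paddr = 14 * 8 + 6 = 118

Answer: 118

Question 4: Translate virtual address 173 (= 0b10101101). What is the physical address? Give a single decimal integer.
Answer: 117

Derivation:
vaddr = 173 = 0b10101101
Split: l1_idx=2, l2_idx=5, offset=5
L1[2] = 1
L2[1][5] = 14
paddr = 14 * 8 + 5 = 117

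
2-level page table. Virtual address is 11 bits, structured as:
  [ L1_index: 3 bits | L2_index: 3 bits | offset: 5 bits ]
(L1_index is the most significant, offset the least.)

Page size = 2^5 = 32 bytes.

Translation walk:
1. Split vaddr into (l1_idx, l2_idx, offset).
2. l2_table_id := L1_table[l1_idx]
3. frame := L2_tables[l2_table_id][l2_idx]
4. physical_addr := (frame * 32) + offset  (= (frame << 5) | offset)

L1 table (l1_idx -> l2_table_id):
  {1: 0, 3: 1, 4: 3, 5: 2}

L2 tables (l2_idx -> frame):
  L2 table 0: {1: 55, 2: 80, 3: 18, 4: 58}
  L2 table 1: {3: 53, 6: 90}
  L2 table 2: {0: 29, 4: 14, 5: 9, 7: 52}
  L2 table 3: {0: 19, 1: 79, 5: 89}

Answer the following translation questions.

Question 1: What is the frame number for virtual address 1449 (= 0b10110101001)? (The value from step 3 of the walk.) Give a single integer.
Answer: 9

Derivation:
vaddr = 1449: l1_idx=5, l2_idx=5
L1[5] = 2; L2[2][5] = 9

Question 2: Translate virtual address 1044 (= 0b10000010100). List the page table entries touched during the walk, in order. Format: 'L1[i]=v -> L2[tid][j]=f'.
vaddr = 1044 = 0b10000010100
Split: l1_idx=4, l2_idx=0, offset=20

Answer: L1[4]=3 -> L2[3][0]=19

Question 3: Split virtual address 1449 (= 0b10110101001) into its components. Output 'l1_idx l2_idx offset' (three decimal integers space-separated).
vaddr = 1449 = 0b10110101001
  top 3 bits -> l1_idx = 5
  next 3 bits -> l2_idx = 5
  bottom 5 bits -> offset = 9

Answer: 5 5 9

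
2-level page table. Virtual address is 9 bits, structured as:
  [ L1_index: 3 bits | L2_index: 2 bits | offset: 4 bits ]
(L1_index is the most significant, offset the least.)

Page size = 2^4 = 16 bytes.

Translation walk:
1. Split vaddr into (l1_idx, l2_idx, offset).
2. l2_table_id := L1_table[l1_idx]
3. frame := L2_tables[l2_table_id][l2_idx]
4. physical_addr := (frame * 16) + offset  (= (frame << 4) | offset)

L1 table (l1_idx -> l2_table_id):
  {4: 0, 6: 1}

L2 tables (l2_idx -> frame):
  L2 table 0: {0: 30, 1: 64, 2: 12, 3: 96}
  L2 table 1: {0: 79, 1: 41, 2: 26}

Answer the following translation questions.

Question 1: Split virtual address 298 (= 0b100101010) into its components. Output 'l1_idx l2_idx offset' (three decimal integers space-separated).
vaddr = 298 = 0b100101010
  top 3 bits -> l1_idx = 4
  next 2 bits -> l2_idx = 2
  bottom 4 bits -> offset = 10

Answer: 4 2 10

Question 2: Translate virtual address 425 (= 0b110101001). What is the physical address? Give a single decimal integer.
Answer: 425

Derivation:
vaddr = 425 = 0b110101001
Split: l1_idx=6, l2_idx=2, offset=9
L1[6] = 1
L2[1][2] = 26
paddr = 26 * 16 + 9 = 425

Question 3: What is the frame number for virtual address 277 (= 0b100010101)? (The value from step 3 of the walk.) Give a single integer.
Answer: 64

Derivation:
vaddr = 277: l1_idx=4, l2_idx=1
L1[4] = 0; L2[0][1] = 64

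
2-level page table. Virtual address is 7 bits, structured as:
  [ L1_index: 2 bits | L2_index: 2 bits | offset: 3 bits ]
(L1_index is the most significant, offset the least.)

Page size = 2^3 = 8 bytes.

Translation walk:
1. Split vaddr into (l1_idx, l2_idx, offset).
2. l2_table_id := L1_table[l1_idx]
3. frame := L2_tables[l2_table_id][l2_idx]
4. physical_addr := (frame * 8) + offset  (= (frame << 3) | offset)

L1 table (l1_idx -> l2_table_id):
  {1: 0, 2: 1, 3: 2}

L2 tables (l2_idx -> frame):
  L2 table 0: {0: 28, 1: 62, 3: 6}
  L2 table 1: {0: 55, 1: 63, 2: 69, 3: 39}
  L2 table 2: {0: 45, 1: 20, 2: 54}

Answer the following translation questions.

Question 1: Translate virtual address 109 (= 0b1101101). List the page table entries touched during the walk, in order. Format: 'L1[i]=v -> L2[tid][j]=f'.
vaddr = 109 = 0b1101101
Split: l1_idx=3, l2_idx=1, offset=5

Answer: L1[3]=2 -> L2[2][1]=20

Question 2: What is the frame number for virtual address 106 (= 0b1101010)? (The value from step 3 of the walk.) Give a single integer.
Answer: 20

Derivation:
vaddr = 106: l1_idx=3, l2_idx=1
L1[3] = 2; L2[2][1] = 20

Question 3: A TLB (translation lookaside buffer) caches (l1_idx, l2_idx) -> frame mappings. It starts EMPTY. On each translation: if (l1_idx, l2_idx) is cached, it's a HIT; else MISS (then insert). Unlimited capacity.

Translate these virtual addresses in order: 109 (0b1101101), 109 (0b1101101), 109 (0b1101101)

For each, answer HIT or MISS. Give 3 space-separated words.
vaddr=109: (3,1) not in TLB -> MISS, insert
vaddr=109: (3,1) in TLB -> HIT
vaddr=109: (3,1) in TLB -> HIT

Answer: MISS HIT HIT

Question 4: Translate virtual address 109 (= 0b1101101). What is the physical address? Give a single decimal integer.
vaddr = 109 = 0b1101101
Split: l1_idx=3, l2_idx=1, offset=5
L1[3] = 2
L2[2][1] = 20
paddr = 20 * 8 + 5 = 165

Answer: 165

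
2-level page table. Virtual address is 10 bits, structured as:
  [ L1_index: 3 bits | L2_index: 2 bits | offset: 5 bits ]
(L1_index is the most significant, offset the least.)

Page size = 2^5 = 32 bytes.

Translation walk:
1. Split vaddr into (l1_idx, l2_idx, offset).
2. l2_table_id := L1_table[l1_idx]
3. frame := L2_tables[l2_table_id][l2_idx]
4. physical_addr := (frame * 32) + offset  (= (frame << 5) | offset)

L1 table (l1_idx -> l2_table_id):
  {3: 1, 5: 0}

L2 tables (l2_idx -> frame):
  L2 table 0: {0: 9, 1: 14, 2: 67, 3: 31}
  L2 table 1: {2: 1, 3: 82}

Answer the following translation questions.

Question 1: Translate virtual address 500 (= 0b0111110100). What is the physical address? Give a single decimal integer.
vaddr = 500 = 0b0111110100
Split: l1_idx=3, l2_idx=3, offset=20
L1[3] = 1
L2[1][3] = 82
paddr = 82 * 32 + 20 = 2644

Answer: 2644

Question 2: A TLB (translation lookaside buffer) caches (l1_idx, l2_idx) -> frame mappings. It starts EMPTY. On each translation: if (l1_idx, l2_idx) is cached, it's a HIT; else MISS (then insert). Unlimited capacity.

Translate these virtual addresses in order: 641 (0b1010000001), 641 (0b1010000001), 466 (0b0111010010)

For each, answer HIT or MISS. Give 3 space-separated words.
vaddr=641: (5,0) not in TLB -> MISS, insert
vaddr=641: (5,0) in TLB -> HIT
vaddr=466: (3,2) not in TLB -> MISS, insert

Answer: MISS HIT MISS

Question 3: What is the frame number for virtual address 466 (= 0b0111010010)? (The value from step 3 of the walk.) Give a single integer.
vaddr = 466: l1_idx=3, l2_idx=2
L1[3] = 1; L2[1][2] = 1

Answer: 1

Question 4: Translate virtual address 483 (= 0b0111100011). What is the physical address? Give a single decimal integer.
Answer: 2627

Derivation:
vaddr = 483 = 0b0111100011
Split: l1_idx=3, l2_idx=3, offset=3
L1[3] = 1
L2[1][3] = 82
paddr = 82 * 32 + 3 = 2627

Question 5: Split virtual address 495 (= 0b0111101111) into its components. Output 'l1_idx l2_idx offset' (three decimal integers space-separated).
Answer: 3 3 15

Derivation:
vaddr = 495 = 0b0111101111
  top 3 bits -> l1_idx = 3
  next 2 bits -> l2_idx = 3
  bottom 5 bits -> offset = 15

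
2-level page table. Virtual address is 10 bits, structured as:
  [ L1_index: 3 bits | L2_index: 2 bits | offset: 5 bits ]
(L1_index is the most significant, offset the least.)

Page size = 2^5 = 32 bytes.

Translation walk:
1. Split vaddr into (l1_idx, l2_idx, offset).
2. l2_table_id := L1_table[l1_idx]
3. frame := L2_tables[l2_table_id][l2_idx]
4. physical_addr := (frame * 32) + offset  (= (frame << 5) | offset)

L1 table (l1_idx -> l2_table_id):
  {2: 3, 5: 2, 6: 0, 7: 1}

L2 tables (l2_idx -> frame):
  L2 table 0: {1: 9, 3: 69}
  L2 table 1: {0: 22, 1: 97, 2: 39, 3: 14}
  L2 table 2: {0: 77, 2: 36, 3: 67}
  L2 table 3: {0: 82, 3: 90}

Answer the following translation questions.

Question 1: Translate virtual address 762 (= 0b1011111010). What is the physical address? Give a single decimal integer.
vaddr = 762 = 0b1011111010
Split: l1_idx=5, l2_idx=3, offset=26
L1[5] = 2
L2[2][3] = 67
paddr = 67 * 32 + 26 = 2170

Answer: 2170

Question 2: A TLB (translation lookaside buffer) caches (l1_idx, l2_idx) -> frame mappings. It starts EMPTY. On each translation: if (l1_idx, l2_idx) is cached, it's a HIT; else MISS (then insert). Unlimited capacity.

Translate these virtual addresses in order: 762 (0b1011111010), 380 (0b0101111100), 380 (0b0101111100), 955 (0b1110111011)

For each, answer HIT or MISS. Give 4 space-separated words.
vaddr=762: (5,3) not in TLB -> MISS, insert
vaddr=380: (2,3) not in TLB -> MISS, insert
vaddr=380: (2,3) in TLB -> HIT
vaddr=955: (7,1) not in TLB -> MISS, insert

Answer: MISS MISS HIT MISS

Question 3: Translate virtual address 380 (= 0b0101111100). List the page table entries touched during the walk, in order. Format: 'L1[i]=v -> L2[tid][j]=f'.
Answer: L1[2]=3 -> L2[3][3]=90

Derivation:
vaddr = 380 = 0b0101111100
Split: l1_idx=2, l2_idx=3, offset=28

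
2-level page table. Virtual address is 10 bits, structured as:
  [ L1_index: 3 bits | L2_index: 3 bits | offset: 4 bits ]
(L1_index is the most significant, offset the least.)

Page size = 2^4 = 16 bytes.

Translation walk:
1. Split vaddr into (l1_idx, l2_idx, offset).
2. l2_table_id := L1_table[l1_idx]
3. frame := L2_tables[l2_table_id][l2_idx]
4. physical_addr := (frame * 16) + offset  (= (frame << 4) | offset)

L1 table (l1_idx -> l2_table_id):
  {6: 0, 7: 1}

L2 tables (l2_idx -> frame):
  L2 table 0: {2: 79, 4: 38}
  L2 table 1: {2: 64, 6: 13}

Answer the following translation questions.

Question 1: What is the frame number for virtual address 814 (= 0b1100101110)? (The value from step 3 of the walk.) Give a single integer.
Answer: 79

Derivation:
vaddr = 814: l1_idx=6, l2_idx=2
L1[6] = 0; L2[0][2] = 79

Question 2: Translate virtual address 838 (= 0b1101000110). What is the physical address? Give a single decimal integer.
Answer: 614

Derivation:
vaddr = 838 = 0b1101000110
Split: l1_idx=6, l2_idx=4, offset=6
L1[6] = 0
L2[0][4] = 38
paddr = 38 * 16 + 6 = 614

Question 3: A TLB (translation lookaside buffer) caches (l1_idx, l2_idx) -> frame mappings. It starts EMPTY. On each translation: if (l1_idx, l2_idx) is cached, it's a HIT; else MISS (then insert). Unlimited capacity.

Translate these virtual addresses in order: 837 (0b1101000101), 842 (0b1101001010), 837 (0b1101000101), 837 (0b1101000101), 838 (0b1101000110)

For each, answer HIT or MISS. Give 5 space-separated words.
vaddr=837: (6,4) not in TLB -> MISS, insert
vaddr=842: (6,4) in TLB -> HIT
vaddr=837: (6,4) in TLB -> HIT
vaddr=837: (6,4) in TLB -> HIT
vaddr=838: (6,4) in TLB -> HIT

Answer: MISS HIT HIT HIT HIT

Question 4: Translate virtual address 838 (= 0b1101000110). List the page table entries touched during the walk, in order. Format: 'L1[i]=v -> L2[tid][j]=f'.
Answer: L1[6]=0 -> L2[0][4]=38

Derivation:
vaddr = 838 = 0b1101000110
Split: l1_idx=6, l2_idx=4, offset=6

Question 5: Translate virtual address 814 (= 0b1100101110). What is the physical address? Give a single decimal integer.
Answer: 1278

Derivation:
vaddr = 814 = 0b1100101110
Split: l1_idx=6, l2_idx=2, offset=14
L1[6] = 0
L2[0][2] = 79
paddr = 79 * 16 + 14 = 1278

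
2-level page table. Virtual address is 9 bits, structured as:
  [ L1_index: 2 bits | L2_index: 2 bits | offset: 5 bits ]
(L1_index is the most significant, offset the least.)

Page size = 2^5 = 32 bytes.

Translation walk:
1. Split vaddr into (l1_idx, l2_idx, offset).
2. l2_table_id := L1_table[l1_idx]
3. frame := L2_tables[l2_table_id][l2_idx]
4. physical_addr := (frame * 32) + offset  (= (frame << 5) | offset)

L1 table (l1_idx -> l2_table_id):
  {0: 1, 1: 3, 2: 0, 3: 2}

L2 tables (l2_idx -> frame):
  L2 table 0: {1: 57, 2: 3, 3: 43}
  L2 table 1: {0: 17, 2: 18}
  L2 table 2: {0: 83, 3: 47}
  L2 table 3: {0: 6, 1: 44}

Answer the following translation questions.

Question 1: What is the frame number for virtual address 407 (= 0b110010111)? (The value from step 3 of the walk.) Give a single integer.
Answer: 83

Derivation:
vaddr = 407: l1_idx=3, l2_idx=0
L1[3] = 2; L2[2][0] = 83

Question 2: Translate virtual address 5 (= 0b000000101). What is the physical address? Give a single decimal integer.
vaddr = 5 = 0b000000101
Split: l1_idx=0, l2_idx=0, offset=5
L1[0] = 1
L2[1][0] = 17
paddr = 17 * 32 + 5 = 549

Answer: 549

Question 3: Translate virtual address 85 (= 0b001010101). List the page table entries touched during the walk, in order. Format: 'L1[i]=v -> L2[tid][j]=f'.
Answer: L1[0]=1 -> L2[1][2]=18

Derivation:
vaddr = 85 = 0b001010101
Split: l1_idx=0, l2_idx=2, offset=21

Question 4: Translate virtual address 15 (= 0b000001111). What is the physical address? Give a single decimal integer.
Answer: 559

Derivation:
vaddr = 15 = 0b000001111
Split: l1_idx=0, l2_idx=0, offset=15
L1[0] = 1
L2[1][0] = 17
paddr = 17 * 32 + 15 = 559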